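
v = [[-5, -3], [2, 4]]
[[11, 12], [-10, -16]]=v @ [[-1, 0], [-2, -4]]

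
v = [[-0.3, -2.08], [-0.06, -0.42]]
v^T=[[-0.30, -0.06], [-2.08, -0.42]]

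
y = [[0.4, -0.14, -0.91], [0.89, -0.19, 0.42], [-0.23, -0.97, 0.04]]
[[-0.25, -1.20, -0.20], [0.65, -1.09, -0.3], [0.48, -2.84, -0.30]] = y@[[0.37, -0.79, -0.27], [-0.56, 3.14, 0.38], [0.52, 0.49, 0.04]]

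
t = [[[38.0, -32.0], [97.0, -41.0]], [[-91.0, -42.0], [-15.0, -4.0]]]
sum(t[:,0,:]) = -127.0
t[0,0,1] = -32.0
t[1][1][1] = -4.0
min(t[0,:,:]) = -41.0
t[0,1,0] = 97.0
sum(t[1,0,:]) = -133.0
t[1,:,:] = [[-91.0, -42.0], [-15.0, -4.0]]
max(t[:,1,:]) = 97.0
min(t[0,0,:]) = -32.0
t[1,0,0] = -91.0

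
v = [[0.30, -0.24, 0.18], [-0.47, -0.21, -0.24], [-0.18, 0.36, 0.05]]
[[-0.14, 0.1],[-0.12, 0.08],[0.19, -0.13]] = v @ [[0.07, -0.04], [0.57, -0.39], [-0.14, 0.10]]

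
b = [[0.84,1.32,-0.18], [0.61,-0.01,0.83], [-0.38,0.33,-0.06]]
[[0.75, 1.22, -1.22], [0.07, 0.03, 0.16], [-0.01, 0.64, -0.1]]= b @ [[0.34, -0.58, -0.35], [0.33, 1.36, -0.64], [-0.16, 0.48, 0.44]]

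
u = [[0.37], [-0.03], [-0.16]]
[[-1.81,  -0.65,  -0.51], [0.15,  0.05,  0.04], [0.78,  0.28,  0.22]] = u@[[-4.9,  -1.76,  -1.39]]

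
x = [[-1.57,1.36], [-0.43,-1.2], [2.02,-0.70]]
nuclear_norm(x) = 4.31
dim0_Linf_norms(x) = [2.02, 1.36]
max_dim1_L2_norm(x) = 2.14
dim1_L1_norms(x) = [2.93, 1.63, 2.72]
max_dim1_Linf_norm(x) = 2.02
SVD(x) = [[-0.7,0.23], [0.09,-0.91], [0.71,0.35]] @ diag([2.937320727769077, 1.3718407131362373]) @ [[0.85, -0.53], [0.53, 0.85]]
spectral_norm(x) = 2.94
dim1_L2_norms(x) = [2.08, 1.27, 2.14]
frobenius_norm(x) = 3.24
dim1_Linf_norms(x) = [1.57, 1.2, 2.02]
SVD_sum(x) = [[-1.74, 1.09], [0.23, -0.14], [1.77, -1.11]] + [[0.17,0.27], [-0.66,-1.06], [0.25,0.41]]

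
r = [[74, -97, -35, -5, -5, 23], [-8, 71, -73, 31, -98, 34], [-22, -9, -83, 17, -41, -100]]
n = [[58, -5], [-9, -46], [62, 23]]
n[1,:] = [-9, -46]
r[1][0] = -8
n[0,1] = -5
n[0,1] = -5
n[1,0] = -9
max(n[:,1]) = 23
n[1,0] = -9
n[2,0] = 62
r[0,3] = -5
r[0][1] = -97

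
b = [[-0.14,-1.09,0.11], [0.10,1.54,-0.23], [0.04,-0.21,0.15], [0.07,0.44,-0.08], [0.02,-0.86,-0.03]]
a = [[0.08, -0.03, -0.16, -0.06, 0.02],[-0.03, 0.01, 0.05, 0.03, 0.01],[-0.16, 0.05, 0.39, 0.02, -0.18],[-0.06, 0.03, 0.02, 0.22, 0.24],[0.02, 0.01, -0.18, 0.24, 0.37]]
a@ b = [[-0.02, -0.14, -0.0],[0.01, 0.04, -0.0],[0.04, 0.33, 0.03],[0.03, -0.0, -0.04],[0.02, -0.18, -0.06]]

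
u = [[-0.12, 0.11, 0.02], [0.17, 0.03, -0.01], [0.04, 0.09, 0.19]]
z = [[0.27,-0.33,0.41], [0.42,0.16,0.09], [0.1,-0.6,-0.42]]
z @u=[[-0.07, 0.06, 0.09], [-0.02, 0.06, 0.02], [-0.13, -0.04, -0.07]]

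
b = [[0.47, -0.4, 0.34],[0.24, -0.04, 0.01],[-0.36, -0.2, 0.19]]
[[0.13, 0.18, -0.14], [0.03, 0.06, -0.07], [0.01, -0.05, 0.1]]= b@ [[0.09, 0.24, -0.29], [-0.14, -0.14, 0.08], [0.09, 0.02, 0.07]]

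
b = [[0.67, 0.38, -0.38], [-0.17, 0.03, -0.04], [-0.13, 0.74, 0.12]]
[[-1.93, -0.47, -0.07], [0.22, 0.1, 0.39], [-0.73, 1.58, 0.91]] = b@[[-1.72, -0.69, -1.7],[-1.4, 1.73, 1.2],[0.65, 1.75, -1.62]]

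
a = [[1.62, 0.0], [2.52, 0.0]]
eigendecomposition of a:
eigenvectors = [[0.0, 0.54],  [1.0, 0.84]]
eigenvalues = [0.0, 1.62]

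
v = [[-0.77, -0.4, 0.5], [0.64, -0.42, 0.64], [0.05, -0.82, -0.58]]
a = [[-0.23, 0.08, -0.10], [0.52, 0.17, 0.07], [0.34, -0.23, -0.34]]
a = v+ [[0.54, 0.48, -0.6],[-0.12, 0.59, -0.57],[0.29, 0.59, 0.24]]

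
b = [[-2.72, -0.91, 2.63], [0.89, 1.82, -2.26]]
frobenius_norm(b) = 4.94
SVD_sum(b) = [[-2.17, -1.46, 2.77], [1.62, 1.09, -2.07]] + [[-0.55,0.55,-0.14], [-0.73,0.73,-0.19]]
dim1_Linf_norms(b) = [2.72, 2.26]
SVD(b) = [[-0.8, 0.60], [0.6, 0.80]] @ diag([4.756908787667597, 1.3142750038750635]) @ [[0.57, 0.38, -0.73], [-0.70, 0.7, -0.18]]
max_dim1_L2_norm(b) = 3.89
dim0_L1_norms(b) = [3.61, 2.73, 4.89]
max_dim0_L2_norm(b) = 3.47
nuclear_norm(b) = 6.07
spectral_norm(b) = 4.76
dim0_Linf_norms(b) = [2.72, 1.82, 2.63]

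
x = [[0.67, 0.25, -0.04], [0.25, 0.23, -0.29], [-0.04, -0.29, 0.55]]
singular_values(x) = [0.88, 0.57, 0.0]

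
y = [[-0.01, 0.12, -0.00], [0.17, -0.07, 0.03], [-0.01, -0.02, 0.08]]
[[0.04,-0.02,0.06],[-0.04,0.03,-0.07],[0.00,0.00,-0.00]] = y @ [[-0.14, 0.09, -0.23], [0.3, -0.17, 0.50], [0.06, -0.0, 0.09]]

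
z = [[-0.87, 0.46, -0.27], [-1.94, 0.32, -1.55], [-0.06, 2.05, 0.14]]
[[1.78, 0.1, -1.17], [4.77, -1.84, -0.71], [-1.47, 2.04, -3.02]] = z @ [[-2.37, -0.11, 0.92], [-0.77, 0.89, -1.38], [-0.27, 1.51, -0.98]]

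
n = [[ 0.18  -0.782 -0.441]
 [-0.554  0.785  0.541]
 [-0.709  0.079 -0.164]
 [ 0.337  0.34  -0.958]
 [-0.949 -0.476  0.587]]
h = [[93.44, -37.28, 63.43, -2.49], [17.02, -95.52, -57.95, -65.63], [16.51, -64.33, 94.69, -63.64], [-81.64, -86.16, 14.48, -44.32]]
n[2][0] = -0.709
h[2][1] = -64.33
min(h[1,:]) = -95.52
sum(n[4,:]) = -0.8379999999999999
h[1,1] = -95.52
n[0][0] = 0.18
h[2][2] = 94.69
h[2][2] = 94.69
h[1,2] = -57.95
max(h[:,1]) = -37.28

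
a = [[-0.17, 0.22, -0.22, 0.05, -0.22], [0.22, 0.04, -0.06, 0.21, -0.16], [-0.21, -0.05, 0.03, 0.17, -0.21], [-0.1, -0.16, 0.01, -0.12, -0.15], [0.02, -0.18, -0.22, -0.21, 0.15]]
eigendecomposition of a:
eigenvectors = [[(-0.34+0.28j), (-0.34-0.28j), 0.83+0.00j, -0.09+0.25j, -0.09-0.25j], [-0.47+0.27j, -0.47-0.27j, (-0.42+0j), (-0.04-0.47j), (-0.04+0.47j)], [-0.18-0.28j, -0.18+0.28j, 0.36+0.00j, -0.14-0.17j, (-0.14+0.17j)], [-0.16j, 0.00+0.16j, 0.05+0.00j, 0.67+0.00j, (0.67-0j)], [(0.61+0j), (0.61-0j), -0.01+0.00j, 0.39-0.23j, (0.39+0.23j)]]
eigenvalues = [(0.34+0.08j), (0.34-0.08j), (-0.37+0j), (-0.19+0.12j), (-0.19-0.12j)]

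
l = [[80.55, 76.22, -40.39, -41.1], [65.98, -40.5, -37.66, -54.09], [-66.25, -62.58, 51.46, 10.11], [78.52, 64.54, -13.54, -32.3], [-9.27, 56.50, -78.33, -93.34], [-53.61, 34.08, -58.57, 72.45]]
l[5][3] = 72.45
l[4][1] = 56.5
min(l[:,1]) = -62.58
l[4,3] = -93.34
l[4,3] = -93.34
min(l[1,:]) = -54.09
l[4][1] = 56.5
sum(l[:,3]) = -138.26999999999998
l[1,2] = -37.66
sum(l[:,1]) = 128.26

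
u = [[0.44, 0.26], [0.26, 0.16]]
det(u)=0.003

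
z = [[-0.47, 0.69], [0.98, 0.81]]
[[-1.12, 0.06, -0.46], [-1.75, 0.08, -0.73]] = z @ [[-0.28, 0.01, -0.12], [-1.82, 0.09, -0.75]]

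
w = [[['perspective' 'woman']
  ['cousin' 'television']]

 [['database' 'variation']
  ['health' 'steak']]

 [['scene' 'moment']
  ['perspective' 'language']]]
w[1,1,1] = 'steak'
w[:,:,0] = [['perspective', 'cousin'], ['database', 'health'], ['scene', 'perspective']]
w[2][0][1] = 'moment'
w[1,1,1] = 'steak'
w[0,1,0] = 'cousin'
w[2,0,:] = ['scene', 'moment']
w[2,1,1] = 'language'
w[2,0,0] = 'scene'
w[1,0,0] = 'database'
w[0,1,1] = 'television'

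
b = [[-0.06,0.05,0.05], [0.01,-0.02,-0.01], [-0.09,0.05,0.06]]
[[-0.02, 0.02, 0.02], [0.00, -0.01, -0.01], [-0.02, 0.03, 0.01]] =b@[[0.14, -0.04, 0.1], [-0.12, 0.11, 0.45], [-0.07, 0.29, -0.02]]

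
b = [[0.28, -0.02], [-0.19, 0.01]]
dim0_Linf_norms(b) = [0.28, 0.02]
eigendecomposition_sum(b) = [[0.28, -0.02], [-0.19, 0.01]] + [[-0.00, -0.0],[-0.0, -0.0]]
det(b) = -0.00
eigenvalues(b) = [0.29, -0.0]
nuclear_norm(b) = 0.34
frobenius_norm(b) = 0.34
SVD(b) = [[-0.83, 0.56], [0.56, 0.83]] @ diag([0.3391036769045868, 0.0029489506251545823]) @ [[-1.00, 0.07], [-0.07, -1.00]]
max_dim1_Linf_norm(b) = 0.28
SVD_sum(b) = [[0.28, -0.02], [-0.19, 0.01]] + [[-0.0, -0.00], [-0.00, -0.00]]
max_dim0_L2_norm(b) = 0.34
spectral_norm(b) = 0.34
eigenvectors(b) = [[0.83,  0.07],[-0.56,  1.0]]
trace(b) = 0.29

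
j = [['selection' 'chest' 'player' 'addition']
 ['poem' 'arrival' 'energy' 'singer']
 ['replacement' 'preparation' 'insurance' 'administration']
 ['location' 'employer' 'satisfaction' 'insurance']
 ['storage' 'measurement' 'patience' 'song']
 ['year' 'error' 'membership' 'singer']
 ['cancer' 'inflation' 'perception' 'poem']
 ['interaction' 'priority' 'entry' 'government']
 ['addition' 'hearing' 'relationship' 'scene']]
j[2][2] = 'insurance'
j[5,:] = ['year', 'error', 'membership', 'singer']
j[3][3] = 'insurance'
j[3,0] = 'location'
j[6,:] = ['cancer', 'inflation', 'perception', 'poem']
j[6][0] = 'cancer'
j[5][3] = 'singer'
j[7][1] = 'priority'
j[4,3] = 'song'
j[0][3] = 'addition'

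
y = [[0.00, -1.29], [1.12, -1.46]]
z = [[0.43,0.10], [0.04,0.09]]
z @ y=[[0.11, -0.70], [0.10, -0.18]]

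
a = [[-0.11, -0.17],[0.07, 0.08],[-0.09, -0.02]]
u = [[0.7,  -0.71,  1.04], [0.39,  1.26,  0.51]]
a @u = [[-0.14, -0.14, -0.2], [0.08, 0.05, 0.11], [-0.07, 0.04, -0.1]]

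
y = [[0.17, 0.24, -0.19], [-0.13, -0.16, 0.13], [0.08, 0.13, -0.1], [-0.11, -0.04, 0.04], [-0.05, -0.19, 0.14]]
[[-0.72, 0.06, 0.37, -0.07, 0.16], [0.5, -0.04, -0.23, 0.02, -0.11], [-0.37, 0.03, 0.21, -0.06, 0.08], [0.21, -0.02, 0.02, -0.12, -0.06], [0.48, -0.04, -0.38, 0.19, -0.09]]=y@[[-0.97,0.07,-1.08,1.58,0.36], [-1.55,0.14,2.02,-1.44,0.24], [0.95,-0.08,-0.37,-0.03,-0.22]]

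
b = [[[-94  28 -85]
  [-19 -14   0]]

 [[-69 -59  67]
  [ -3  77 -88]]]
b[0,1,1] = -14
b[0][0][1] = 28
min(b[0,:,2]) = -85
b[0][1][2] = 0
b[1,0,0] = -69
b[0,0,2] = -85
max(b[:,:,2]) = 67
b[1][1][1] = 77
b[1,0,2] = 67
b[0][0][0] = -94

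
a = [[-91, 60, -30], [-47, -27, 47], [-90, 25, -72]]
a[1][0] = -47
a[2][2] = -72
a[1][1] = -27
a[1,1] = -27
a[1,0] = -47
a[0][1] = 60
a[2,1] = 25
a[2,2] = -72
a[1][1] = -27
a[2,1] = 25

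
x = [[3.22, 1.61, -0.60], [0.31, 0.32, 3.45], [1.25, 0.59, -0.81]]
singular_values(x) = [4.01, 3.45, 0.01]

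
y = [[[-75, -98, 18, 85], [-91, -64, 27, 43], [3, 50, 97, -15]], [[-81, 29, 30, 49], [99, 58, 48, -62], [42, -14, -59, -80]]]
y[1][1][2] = 48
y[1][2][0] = 42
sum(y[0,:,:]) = -20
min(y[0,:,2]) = 18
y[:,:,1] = [[-98, -64, 50], [29, 58, -14]]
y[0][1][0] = -91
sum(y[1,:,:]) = 59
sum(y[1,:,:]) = 59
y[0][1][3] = 43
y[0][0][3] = 85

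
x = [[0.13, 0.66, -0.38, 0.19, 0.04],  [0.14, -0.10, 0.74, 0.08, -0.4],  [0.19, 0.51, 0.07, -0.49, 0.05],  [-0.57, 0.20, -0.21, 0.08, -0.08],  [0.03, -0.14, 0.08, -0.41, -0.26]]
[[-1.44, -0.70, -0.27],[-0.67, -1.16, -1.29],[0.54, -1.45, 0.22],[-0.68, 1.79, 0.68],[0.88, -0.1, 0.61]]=x @ [[0.09, -3.07, -1.09], [-1.58, -1.25, -0.55], [-0.05, -1.25, -1.44], [-2.56, 0.28, -1.65], [1.5, -0.12, -0.01]]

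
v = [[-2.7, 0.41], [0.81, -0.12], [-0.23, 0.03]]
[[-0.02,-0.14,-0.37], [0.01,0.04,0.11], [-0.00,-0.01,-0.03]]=v@ [[0.01, 0.05, 0.13],[0.01, -0.00, -0.05]]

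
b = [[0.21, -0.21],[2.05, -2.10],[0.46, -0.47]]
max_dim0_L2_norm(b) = 2.16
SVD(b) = [[-0.1, 0.97], [-0.97, -0.14], [-0.22, 0.2]] @ diag([3.022116271996559, 0.0036384795753258586]) @ [[-0.70,0.72], [0.72,0.7]]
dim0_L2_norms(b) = [2.11, 2.16]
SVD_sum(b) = [[0.21, -0.21], [2.05, -2.10], [0.46, -0.47]] + [[0.0, 0.00], [-0.00, -0.00], [0.0, 0.0]]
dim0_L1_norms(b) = [2.72, 2.78]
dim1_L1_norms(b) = [0.42, 4.15, 0.93]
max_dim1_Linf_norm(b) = 2.1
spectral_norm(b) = 3.02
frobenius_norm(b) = 3.02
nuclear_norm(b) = 3.03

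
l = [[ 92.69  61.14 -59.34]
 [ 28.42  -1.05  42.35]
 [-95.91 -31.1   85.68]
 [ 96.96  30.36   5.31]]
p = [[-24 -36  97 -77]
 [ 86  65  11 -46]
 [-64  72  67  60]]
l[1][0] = 28.42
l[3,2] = 5.31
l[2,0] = -95.91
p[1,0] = 86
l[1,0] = 28.42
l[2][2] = 85.68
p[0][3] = -77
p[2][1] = 72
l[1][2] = 42.35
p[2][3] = 60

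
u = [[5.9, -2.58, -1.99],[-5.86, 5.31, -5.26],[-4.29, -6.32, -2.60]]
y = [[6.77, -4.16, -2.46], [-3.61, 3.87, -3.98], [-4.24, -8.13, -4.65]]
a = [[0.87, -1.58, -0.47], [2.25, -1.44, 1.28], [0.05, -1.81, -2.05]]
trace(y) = 5.99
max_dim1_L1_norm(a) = 4.97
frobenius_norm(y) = 14.79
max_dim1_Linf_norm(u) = 6.32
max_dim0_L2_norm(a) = 2.8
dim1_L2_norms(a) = [1.86, 2.96, 2.74]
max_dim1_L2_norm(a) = 2.96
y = u + a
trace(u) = 8.61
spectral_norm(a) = 3.42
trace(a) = -2.62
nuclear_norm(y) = 24.45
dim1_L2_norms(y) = [8.32, 6.62, 10.28]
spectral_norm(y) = 10.66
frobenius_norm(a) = 4.44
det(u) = -415.53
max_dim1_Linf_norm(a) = 2.25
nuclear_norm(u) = 23.51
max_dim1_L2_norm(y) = 10.28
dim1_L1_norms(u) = [10.47, 16.43, 13.21]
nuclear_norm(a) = 6.35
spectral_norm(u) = 10.61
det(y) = -453.82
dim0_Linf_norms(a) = [2.25, 1.81, 2.05]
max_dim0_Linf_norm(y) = 8.13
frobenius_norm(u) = 14.17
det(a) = -0.92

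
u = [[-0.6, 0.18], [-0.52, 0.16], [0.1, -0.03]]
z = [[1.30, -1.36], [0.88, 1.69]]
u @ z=[[-0.62,1.12],[-0.54,0.98],[0.1,-0.19]]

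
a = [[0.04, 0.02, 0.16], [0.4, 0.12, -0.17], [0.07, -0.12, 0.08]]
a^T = [[0.04,0.40,0.07], [0.02,0.12,-0.12], [0.16,-0.17,0.08]]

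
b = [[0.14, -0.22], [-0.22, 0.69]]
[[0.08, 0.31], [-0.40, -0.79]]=b@[[-0.63, 0.83],[-0.78, -0.88]]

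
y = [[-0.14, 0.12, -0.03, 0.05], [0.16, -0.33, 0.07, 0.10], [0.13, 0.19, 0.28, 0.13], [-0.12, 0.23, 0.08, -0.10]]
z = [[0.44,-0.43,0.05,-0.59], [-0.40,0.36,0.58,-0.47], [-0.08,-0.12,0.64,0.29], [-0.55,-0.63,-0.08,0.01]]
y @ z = [[-0.13, 0.08, 0.04, 0.02], [0.14, -0.26, -0.15, 0.08], [-0.11, -0.1, 0.29, -0.08], [-0.10, 0.19, 0.19, -0.02]]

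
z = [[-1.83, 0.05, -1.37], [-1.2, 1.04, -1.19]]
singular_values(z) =[2.92, 0.81]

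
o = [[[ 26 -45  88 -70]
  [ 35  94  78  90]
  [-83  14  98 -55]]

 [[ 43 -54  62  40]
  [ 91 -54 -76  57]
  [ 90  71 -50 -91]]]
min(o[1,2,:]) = -91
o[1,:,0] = [43, 91, 90]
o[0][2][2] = 98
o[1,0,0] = 43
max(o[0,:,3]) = 90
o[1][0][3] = 40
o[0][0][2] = 88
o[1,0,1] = -54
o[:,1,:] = [[35, 94, 78, 90], [91, -54, -76, 57]]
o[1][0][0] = 43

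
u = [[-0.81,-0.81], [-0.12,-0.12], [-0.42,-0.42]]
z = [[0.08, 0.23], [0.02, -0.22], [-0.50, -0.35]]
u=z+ [[-0.89, -1.04], [-0.14, 0.10], [0.08, -0.07]]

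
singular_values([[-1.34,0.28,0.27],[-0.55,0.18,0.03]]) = [1.51, 0.1]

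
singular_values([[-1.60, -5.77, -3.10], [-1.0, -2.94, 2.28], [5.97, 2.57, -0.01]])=[8.58, 4.45, 3.03]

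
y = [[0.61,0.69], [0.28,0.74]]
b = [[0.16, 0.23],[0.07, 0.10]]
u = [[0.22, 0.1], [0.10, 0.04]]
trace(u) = 0.26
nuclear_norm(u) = 0.27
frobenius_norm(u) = 0.26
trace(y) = 1.35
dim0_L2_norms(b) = [0.17, 0.25]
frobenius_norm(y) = 1.21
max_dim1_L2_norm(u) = 0.24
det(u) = -0.00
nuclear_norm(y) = 1.41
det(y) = 0.26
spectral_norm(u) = 0.26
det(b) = -0.00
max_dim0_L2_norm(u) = 0.24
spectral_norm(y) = 1.19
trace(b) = 0.26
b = u @ y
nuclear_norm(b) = 0.31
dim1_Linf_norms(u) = [0.22, 0.1]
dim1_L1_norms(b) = [0.39, 0.17]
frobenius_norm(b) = 0.31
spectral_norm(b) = 0.31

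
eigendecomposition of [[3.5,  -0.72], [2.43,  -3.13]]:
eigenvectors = [[0.93, 0.11], [0.36, 0.99]]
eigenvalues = [3.22, -2.85]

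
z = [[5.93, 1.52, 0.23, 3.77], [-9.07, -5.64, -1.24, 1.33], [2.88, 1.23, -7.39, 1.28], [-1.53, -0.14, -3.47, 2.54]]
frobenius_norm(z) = 16.00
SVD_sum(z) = [[5.51,2.80,-0.33,0.44], [-9.27,-4.71,0.55,-0.74], [3.19,1.62,-0.19,0.25], [-0.94,-0.48,0.06,-0.07]] + [[-0.04,-0.04,-0.63,0.23], [-0.13,-0.14,-2.27,0.83], [-0.37,-0.43,-6.68,2.43], [-0.22,-0.25,-3.94,1.44]] + [[0.33, -1.00, 1.21, 3.18], [0.14, -0.43, 0.51, 1.36], [-0.13, 0.40, -0.49, -1.29], [0.09, -0.28, 0.34, 0.89]] + [[0.13, -0.24, -0.02, -0.08], [0.19, -0.36, -0.03, -0.12], [0.20, -0.37, -0.03, -0.12], [-0.46, 0.87, 0.08, 0.29]]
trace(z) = -4.56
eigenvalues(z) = [(3.41+2.79j), (3.41-2.79j), (-7.36+0j), (-4.02+0j)]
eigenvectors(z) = [[(0.59+0.23j), 0.59-0.23j, (0.1+0j), (-0.19+0j)], [-0.65+0.00j, (-0.65-0j), 0.07+0.00j, 0.95+0.00j], [0.07+0.08j, (0.07-0.08j), (-0.94+0j), (0.22+0j)], [-0.31+0.28j, (-0.31-0.28j), (-0.31+0j), 0.10+0.00j]]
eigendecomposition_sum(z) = [[(2.8+0.45j), 0.43+0.14j, (-0.4+1.1j), (2.16-3.14j)], [(-2.83+0.61j), (-0.46+0.02j), (-0.03-1.2j), (-0.9+3.78j)], [0.37+0.27j, 0.05+0.05j, -0.14+0.13j, (0.54-0.29j)], [(-1.09+1.51j), -0.21+0.21j, -0.53-0.56j, (1.2+2.19j)]] + [[2.80-0.45j, (0.43-0.14j), -0.40-1.10j, 2.16+3.14j], [(-2.83-0.61j), (-0.46-0.02j), (-0.03+1.2j), (-0.9-3.78j)], [0.37-0.27j, 0.05-0.05j, (-0.14-0.13j), (0.54+0.29j)], [(-1.09-1.51j), (-0.21-0.21j), -0.53+0.56j, (1.2-2.19j)]] + [[-0.30-0.00j, -0.23+0.00j, (0.69-0j), (0.05+0j)], [(-0.23-0j), -0.17+0.00j, 0.53-0.00j, 0.04+0.00j], [2.89+0.00j, (2.2-0j), -6.71+0.00j, -0.53-0.00j], [0.97+0.00j, (0.73-0j), (-2.24+0j), (-0.18-0j)]] + [[(0.62+0j), (0.89+0j), 0.34+0.00j, -0.60-0.00j],[-3.17-0.00j, (-4.55-0j), -1.72-0.00j, (3.08+0j)],[(-0.75-0j), -1.07-0.00j, (-0.4-0j), 0.73+0.00j],[(-0.32-0j), (-0.46-0j), -0.17-0.00j, 0.31+0.00j]]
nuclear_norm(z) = 26.84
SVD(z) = [[-0.49, 0.08, 0.84, 0.23], [0.82, 0.28, 0.36, 0.34], [-0.28, 0.82, -0.34, 0.36], [0.08, 0.49, 0.23, -0.84]] @ diag([12.709953945186639, 8.655564764570737, 4.250305530665189, 1.227221338452439]) @ [[-0.89, -0.45, 0.05, -0.07], [-0.05, -0.06, -0.94, 0.34], [0.09, -0.28, 0.34, 0.89], [0.45, -0.84, -0.07, -0.28]]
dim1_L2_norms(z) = [7.19, 10.83, 8.13, 4.57]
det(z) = 573.83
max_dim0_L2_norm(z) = 11.32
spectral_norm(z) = 12.71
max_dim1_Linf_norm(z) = 9.07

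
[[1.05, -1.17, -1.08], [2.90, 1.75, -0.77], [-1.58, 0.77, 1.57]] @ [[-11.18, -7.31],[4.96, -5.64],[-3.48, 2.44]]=[[-13.78, -3.71],[-21.06, -32.95],[16.02, 11.04]]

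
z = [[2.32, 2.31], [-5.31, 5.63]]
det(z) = 25.33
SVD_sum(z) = [[-0.07, 0.08], [-5.28, 5.66]] + [[2.39, 2.23], [-0.03, -0.03]]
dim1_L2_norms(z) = [3.27, 7.74]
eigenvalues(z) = [(3.97+3.09j), (3.97-3.09j)]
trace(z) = 7.95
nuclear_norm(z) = 11.01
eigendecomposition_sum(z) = [[1.16+2.61j, (1.16-1.49j)],  [(-2.65+3.42j), (2.82+0.48j)]] + [[(1.16-2.61j), (1.16+1.49j)], [-2.65-3.42j, 2.82-0.48j]]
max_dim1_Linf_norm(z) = 5.63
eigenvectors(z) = [[(-0.26+0.49j), -0.26-0.49j], [-0.83+0.00j, (-0.83-0j)]]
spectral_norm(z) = 7.74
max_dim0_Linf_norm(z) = 5.63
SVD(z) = [[0.01,1.0],  [1.0,-0.01]] @ diag([7.739675112487568, 3.2724500230164777]) @ [[-0.68, 0.73], [0.73, 0.68]]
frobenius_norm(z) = 8.40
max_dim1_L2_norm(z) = 7.74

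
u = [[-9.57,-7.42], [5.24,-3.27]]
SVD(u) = [[-0.98, 0.22], [0.22, 0.98]] @ diag([12.349092733504934, 5.682579401934975]) @ [[0.85,0.53], [0.53,-0.85]]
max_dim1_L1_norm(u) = 16.99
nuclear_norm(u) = 18.03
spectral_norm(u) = 12.35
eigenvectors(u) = [[(0.77+0j), 0.77-0.00j], [-0.33-0.56j, (-0.33+0.56j)]]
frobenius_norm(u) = 13.59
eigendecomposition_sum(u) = [[(-4.78+0.81j), (-3.71-4.43j)], [(2.62+3.13j), -1.64+4.57j]] + [[(-4.78-0.81j), -3.71+4.43j],[2.62-3.13j, -1.64-4.57j]]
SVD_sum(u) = [[-10.23, -6.35], [2.32, 1.44]] + [[0.66,-1.07], [2.92,-4.71]]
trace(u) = -12.84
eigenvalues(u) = [(-6.42+5.38j), (-6.42-5.38j)]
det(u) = 70.17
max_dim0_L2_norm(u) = 10.91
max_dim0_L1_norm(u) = 14.81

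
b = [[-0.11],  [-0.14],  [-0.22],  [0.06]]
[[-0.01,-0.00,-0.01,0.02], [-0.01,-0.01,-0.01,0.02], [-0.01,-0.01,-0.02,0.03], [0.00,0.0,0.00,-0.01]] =b @ [[0.05, 0.04, 0.07, -0.14]]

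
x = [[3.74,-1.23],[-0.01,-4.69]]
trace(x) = -0.95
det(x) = -17.55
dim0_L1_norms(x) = [3.75, 5.92]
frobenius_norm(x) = 6.12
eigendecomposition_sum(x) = [[3.74, -0.55], [-0.0, 0.00]] + [[-0.0, -0.68], [-0.01, -4.69]]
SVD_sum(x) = [[0.94, -2.35], [1.62, -4.04]] + [[2.8, 1.12], [-1.63, -0.65]]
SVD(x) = [[0.50,  0.86],[0.86,  -0.5]] @ diag([5.033481800543258, 3.487228263764764]) @ [[0.37,  -0.93],[0.93,  0.37]]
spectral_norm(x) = 5.03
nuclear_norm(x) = 8.52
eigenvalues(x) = [3.74, -4.69]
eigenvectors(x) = [[1.00, 0.14], [-0.00, 0.99]]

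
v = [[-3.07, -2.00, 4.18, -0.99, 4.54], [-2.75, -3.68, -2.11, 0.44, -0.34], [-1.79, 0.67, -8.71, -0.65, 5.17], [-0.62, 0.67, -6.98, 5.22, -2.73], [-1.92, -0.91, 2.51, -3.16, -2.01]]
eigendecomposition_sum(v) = [[-0.21-0.00j, -0.10+0.00j, 0.94-0.00j, (-1.87+0j), (0.99+0j)], [0.10+0.00j, 0.05-0.00j, (-0.45+0j), 0.90-0.00j, -0.48-0.00j], [-0.07-0.00j, (-0.03+0j), 0.31-0.00j, (-0.62+0j), (0.33+0j)], [(0.67+0j), (0.33-0j), -2.99+0.00j, (5.96-0j), -3.15-0.00j], [-0.22-0.00j, -0.11+0.00j, 0.97-0.00j, (-1.93+0j), 1.02+0.00j]] + [[-0.14+0.00j, (-0.74-0j), (3.18+0j), -0.34-0.00j, -2.27-0.00j], [0.05-0.00j, (0.28+0j), -1.20-0.00j, 0.13+0.00j, (0.86+0j)], [(0.38-0j), (1.97+0j), (-8.49-0j), (0.9+0j), (6.08+0j)], [0.15-0.00j, 0.80+0.00j, -3.46-0.00j, (0.37+0j), (2.48+0j)], [-0.09+0.00j, (-0.48-0j), (2.06+0j), (-0.22-0j), (-1.48-0j)]] + [[-1.65+1.65j, -1.35-0.56j, (0.11+0.64j), 0.91+1.30j, (3.74+1.96j)], [(-0.22-2.32j), 1.29-0.68j, -0.56-0.32j, (-1.58-0.13j), (-3.89+1.62j)], [(-0.58-1.32j), (0.62-0.65j), -0.39-0.08j, -0.95+0.23j, -1.96+1.71j], [-0.40-1.25j, 0.63-0.53j, (-0.35-0.11j), (-0.89+0.12j), -1.95+1.36j], [-0.58-1.01j, 0.44-0.58j, (-0.32-0.03j), -0.74+0.27j, -1.43+1.54j]] + [[-1.65-1.65j, (-1.35+0.56j), (0.11-0.64j), (0.91-1.3j), (3.74-1.96j)], [(-0.22+2.32j), (1.29+0.68j), (-0.56+0.32j), (-1.58+0.13j), -3.89-1.62j], [(-0.58+1.32j), (0.62+0.65j), -0.39+0.08j, (-0.95-0.23j), -1.96-1.71j], [-0.40+1.25j, 0.63+0.53j, (-0.35+0.11j), -0.89-0.12j, (-1.95-1.36j)], [(-0.58+1.01j), 0.44+0.58j, -0.32+0.03j, (-0.74-0.27j), (-1.43-1.54j)]] + [[0.58+0.00j, 1.55+0.00j, -0.16+0.00j, -0.60-0.00j, (-1.66-0j)], [(-2.47-0j), -6.59-0.00j, (0.67-0j), (2.58+0j), 7.06+0.00j], [-0.94-0.00j, -2.51-0.00j, (0.26-0j), 0.98+0.00j, 2.68+0.00j], [-0.64-0.00j, -1.71-0.00j, (0.17-0j), (0.67+0j), (1.84+0j)], [(-0.45-0j), (-1.21-0j), 0.12-0.00j, (0.47+0j), 1.30+0.00j]]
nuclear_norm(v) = 32.84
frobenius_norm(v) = 17.15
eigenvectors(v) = [[(-0.28+0j), -0.32+0.00j, 0.58+0.00j, (0.58-0j), (0.21+0j)],[0.14+0.00j, (0.12+0j), (-0.37+0.45j), -0.37-0.45j, (-0.88+0j)],[-0.09+0.00j, (0.85+0j), (-0.13+0.33j), (-0.13-0.33j), -0.33+0.00j],[0.90+0.00j, 0.35+0.00j, -0.15+0.29j, (-0.15-0.29j), -0.23+0.00j],[-0.29+0.00j, (-0.21+0j), -0.08+0.28j, -0.08-0.28j, -0.16+0.00j]]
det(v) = 4055.70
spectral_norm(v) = 13.02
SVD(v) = [[0.31, -0.61, -0.24, 0.57, -0.38], [-0.14, -0.17, -0.8, -0.07, 0.56], [-0.65, -0.66, 0.24, -0.30, -0.07], [-0.63, 0.40, -0.34, 0.31, -0.49], [0.27, -0.02, -0.37, -0.70, -0.55]] @ diag([13.02096261896523, 8.70170901415505, 5.506545110624512, 3.9835930405490387, 1.6317904707496]) @ [[0.04, -0.09, 0.94, -0.31, -0.05], [0.38, 0.20, 0.08, 0.36, -0.82], [0.62, 0.67, 0.01, -0.16, 0.38], [0.03, -0.06, 0.3, 0.86, 0.4], [0.68, -0.71, -0.12, -0.08, 0.1]]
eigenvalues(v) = [(7.13+0j), (-9.47+0j), (-3.06+2.55j), (-3.06-2.55j), (-3.79+0j)]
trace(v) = -12.25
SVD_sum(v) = [[0.15, -0.37, 3.85, -1.27, -0.22], [-0.07, 0.17, -1.76, 0.58, 0.10], [-0.30, 0.77, -7.94, 2.63, 0.45], [-0.29, 0.75, -7.69, 2.55, 0.44], [0.12, -0.32, 3.28, -1.09, -0.19]] + [[-2.05, -1.05, -0.41, -1.92, 4.41], [-0.57, -0.30, -0.11, -0.54, 1.24], [-2.19, -1.13, -0.44, -2.05, 4.71], [1.33, 0.69, 0.27, 1.25, -2.87], [-0.08, -0.04, -0.02, -0.07, 0.16]] + [[-0.82, -0.88, -0.01, 0.21, -0.50], [-2.72, -2.93, -0.04, 0.7, -1.66], [0.81, 0.88, 0.01, -0.21, 0.5], [-1.16, -1.25, -0.02, 0.3, -0.71], [-1.26, -1.35, -0.02, 0.33, -0.77]] + [[0.08, -0.13, 0.68, 1.94, 0.91], [-0.01, 0.02, -0.08, -0.23, -0.11], [-0.04, 0.07, -0.36, -1.03, -0.48], [0.04, -0.07, 0.37, 1.06, 0.50], [-0.1, 0.17, -0.84, -2.4, -1.13]] + [[-0.43, 0.44, 0.07, 0.05, -0.06], [0.62, -0.65, -0.11, -0.08, 0.09], [-0.07, 0.08, 0.01, 0.01, -0.01], [-0.54, 0.56, 0.09, 0.07, -0.08], [-0.61, 0.64, 0.1, 0.07, -0.09]]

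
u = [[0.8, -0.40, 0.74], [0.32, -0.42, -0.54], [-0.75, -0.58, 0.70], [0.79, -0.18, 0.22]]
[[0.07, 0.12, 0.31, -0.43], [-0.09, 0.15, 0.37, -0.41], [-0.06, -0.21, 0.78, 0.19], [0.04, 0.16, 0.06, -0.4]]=u @ [[0.06, 0.22, -0.18, -0.45], [0.14, -0.05, -1.06, 0.44], [0.10, -0.1, 0.04, 0.15]]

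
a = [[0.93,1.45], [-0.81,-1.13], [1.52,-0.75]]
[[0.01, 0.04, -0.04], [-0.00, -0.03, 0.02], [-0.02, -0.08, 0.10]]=a @ [[-0.01,-0.03,0.04],[0.01,0.05,-0.05]]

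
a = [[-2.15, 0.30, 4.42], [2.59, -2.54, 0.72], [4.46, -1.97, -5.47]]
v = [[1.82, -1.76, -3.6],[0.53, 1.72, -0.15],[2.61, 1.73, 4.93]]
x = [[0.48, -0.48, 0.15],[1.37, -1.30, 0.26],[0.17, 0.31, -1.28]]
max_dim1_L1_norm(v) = 9.27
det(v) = 34.05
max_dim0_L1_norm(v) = 8.68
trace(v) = 8.47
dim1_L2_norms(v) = [4.4, 1.81, 5.84]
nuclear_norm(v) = 11.40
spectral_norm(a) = 8.87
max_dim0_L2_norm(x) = 1.46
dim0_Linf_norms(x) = [1.37, 1.3, 1.28]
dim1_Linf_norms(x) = [0.48, 1.37, 1.28]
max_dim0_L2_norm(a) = 7.07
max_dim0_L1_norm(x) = 2.09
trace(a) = -10.16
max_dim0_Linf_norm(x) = 1.37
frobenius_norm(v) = 7.53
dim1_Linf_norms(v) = [3.6, 1.72, 4.93]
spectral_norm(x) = 2.06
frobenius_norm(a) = 9.57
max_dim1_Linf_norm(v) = 4.93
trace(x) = -2.10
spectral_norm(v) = 6.69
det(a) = -0.19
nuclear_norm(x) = 3.34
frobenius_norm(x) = 2.43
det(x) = -0.01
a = v @ x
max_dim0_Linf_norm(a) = 5.47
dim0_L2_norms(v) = [3.23, 3.01, 6.11]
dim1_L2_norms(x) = [0.7, 1.91, 1.33]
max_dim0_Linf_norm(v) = 4.93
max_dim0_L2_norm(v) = 6.11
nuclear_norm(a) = 12.47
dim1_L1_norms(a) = [6.87, 5.85, 11.9]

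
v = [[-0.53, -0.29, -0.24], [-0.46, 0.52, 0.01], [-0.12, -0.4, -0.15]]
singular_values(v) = [0.74, 0.74, 0.0]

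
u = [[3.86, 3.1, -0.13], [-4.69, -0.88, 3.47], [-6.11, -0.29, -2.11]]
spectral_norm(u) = 8.90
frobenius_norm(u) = 10.06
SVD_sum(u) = [[4.36, 1.15, -0.32],[-4.82, -1.27, 0.36],[-5.61, -1.48, 0.41]] + [[-0.02, 0.02, -0.14], [0.33, -0.42, 2.98], [-0.30, 0.38, -2.66]] + [[-0.48,1.93,0.33], [-0.2,0.81,0.14], [-0.2,0.81,0.14]]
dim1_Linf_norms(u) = [3.86, 4.69, 6.11]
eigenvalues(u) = [(2.32+4.14j), (2.32-4.14j), (-3.77+0j)]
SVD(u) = [[-0.51, -0.03, -0.86], [0.56, 0.74, -0.36], [0.65, -0.67, -0.36]] @ diag([8.90011900300542, 4.059874113151981, 2.3476592422454043]) @ [[-0.96, -0.25, 0.07], [0.11, -0.14, 0.98], [0.24, -0.96, -0.16]]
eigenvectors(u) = [[0.18+0.46j, (0.18-0.46j), (0.24+0j)], [-0.72+0.00j, -0.72-0.00j, -0.56+0.00j], [-0.42-0.24j, (-0.42+0.24j), 0.79+0.00j]]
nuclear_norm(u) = 15.31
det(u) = -84.83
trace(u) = 0.87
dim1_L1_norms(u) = [7.09, 9.04, 8.51]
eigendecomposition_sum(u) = [[2.13+1.24j, (1.37-0.51j), 0.32-0.74j],[-2.81+2.25j, (-0.03+2.14j), (0.84+0.83j)],[(-2.39+0.39j), (-0.73+1.25j), (0.22+0.76j)]] + [[(2.13-1.24j), 1.37+0.51j, (0.32+0.74j)], [-2.81-2.25j, -0.03-2.14j, (0.84-0.83j)], [(-2.39-0.39j), -0.73-1.25j, 0.22-0.76j]] + [[-0.40+0.00j,(0.35-0j),(-0.77-0j)], [(0.93-0j),-0.82+0.00j,1.80+0.00j], [-1.32+0.00j,(1.16-0j),(-2.54-0j)]]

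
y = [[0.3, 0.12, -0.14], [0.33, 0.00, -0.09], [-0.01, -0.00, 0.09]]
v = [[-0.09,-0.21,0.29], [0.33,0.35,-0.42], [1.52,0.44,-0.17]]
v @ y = [[-0.1,-0.01,0.06], [0.22,0.04,-0.12], [0.60,0.18,-0.27]]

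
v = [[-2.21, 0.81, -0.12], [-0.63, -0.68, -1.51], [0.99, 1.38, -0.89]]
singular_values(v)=[2.51, 1.83, 1.66]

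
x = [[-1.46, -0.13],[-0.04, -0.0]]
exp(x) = [[0.23, -0.07], [-0.02, 1.0]]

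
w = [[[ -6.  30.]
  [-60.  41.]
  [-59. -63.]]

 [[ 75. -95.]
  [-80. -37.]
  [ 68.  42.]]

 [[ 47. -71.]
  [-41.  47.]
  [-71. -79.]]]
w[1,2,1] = 42.0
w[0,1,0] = -60.0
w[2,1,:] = [-41.0, 47.0]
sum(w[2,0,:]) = -24.0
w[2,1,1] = 47.0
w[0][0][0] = -6.0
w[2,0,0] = 47.0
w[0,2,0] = -59.0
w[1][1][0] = -80.0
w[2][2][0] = -71.0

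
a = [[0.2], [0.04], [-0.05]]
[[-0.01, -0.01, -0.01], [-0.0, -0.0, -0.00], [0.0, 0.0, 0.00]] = a @ [[-0.03, -0.04, -0.07]]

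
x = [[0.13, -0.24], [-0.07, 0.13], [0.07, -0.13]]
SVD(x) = [[-0.79, -0.61], [0.43, -0.56], [-0.43, 0.56]] @ diag([0.34365655915717214, 0.0004115194442502645]) @ [[-0.48, 0.88], [-0.88, -0.48]]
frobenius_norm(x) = 0.34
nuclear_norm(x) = 0.34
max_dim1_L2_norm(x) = 0.27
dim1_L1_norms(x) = [0.37, 0.2, 0.2]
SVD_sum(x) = [[0.13, -0.24], [-0.07, 0.13], [0.07, -0.13]] + [[0.00, 0.00], [0.00, 0.00], [-0.0, -0.0]]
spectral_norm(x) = 0.34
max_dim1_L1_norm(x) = 0.37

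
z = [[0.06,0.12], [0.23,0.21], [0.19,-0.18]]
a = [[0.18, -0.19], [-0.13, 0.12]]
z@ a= [[-0.00,0.0], [0.01,-0.02], [0.06,-0.06]]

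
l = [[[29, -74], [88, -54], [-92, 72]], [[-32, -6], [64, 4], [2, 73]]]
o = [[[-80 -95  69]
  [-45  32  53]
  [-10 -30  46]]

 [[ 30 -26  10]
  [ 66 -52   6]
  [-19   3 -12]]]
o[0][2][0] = -10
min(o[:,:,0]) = -80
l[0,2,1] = 72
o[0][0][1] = -95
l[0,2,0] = -92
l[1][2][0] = 2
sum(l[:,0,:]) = -83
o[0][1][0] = -45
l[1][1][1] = 4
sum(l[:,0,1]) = -80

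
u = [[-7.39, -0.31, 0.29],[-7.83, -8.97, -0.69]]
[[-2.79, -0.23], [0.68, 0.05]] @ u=[[22.42, 2.93, -0.65],  [-5.42, -0.66, 0.16]]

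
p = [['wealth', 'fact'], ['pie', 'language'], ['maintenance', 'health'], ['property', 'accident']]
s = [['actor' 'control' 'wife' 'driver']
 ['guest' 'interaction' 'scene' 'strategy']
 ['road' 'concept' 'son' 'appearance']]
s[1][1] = 'interaction'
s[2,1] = 'concept'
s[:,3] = ['driver', 'strategy', 'appearance']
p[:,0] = ['wealth', 'pie', 'maintenance', 'property']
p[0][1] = 'fact'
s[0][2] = 'wife'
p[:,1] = ['fact', 'language', 'health', 'accident']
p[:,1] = ['fact', 'language', 'health', 'accident']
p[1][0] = 'pie'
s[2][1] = 'concept'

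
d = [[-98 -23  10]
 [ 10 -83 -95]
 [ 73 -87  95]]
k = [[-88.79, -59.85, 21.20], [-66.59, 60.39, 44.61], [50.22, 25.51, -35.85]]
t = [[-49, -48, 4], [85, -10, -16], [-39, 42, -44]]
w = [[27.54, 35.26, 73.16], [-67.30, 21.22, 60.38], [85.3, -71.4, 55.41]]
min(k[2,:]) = -35.85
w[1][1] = 21.22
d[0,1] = -23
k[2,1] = 25.51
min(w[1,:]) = -67.3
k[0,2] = 21.2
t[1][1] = -10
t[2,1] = 42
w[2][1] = -71.4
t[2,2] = -44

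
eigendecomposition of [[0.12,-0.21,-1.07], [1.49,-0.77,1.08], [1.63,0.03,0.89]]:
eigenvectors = [[(-0.17+0.54j), -0.17-0.54j, -0.10+0.00j],[0.49+0.12j, (0.49-0.12j), -0.99+0.00j],[0.65+0.00j, 0.65-0.00j, 0.11+0.00j]]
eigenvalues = [(0.49+1.36j), (0.49-1.36j), (-0.75+0j)]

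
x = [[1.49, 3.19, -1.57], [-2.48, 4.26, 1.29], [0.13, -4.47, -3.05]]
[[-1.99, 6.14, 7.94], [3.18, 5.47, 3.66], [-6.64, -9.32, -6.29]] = x@[[0.08, 1.05, 1.26], [0.24, 1.72, 1.71], [1.83, 0.58, -0.39]]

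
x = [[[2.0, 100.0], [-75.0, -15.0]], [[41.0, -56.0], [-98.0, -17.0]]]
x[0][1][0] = -75.0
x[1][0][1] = -56.0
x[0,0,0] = 2.0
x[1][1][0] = -98.0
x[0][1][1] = -15.0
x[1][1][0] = -98.0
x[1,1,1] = -17.0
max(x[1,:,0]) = 41.0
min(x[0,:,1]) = -15.0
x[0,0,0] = 2.0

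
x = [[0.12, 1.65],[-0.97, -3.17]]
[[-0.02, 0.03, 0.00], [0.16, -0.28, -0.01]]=x @[[-0.16, 0.29, 0.01],[-0.00, 0.0, 0.0]]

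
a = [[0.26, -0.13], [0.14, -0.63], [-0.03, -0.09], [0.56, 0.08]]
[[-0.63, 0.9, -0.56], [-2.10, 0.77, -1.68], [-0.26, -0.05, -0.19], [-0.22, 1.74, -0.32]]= a @ [[-0.84, 3.19, -0.92], [3.14, -0.52, 2.47]]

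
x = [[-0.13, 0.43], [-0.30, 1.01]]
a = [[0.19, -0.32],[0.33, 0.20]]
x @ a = [[0.12, 0.13], [0.28, 0.30]]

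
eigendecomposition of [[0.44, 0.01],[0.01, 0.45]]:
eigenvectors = [[-0.85, -0.53],[0.53, -0.85]]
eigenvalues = [0.43, 0.46]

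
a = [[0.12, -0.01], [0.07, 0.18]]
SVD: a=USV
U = [[0.26, 0.97], [0.97, -0.26]]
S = [0.2, 0.11]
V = [[0.50, 0.87], [0.87, -0.50]]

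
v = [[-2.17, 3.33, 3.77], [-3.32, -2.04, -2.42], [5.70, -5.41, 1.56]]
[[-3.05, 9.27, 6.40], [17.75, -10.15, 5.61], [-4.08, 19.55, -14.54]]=v @ [[-3.41, 0.86, -2.05], [-2.90, -1.48, 0.54], [-0.21, 4.26, 0.04]]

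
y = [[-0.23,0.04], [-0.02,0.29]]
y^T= [[-0.23, -0.02], [0.04, 0.29]]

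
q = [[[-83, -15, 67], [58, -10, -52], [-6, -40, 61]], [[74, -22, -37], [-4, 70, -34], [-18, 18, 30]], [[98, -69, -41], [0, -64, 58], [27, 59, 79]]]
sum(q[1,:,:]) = 77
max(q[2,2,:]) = 79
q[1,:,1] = [-22, 70, 18]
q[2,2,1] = 59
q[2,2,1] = 59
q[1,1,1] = 70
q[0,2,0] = -6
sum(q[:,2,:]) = 210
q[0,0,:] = [-83, -15, 67]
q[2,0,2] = -41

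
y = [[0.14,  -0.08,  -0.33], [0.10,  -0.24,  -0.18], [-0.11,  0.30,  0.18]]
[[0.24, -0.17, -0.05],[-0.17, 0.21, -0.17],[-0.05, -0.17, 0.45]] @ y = [[0.02, 0.01, -0.06], [0.02, -0.09, -0.01], [-0.07, 0.18, 0.13]]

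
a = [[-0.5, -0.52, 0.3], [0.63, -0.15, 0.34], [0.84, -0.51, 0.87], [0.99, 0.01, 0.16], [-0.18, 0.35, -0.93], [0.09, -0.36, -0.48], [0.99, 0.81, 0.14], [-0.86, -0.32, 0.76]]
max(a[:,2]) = 0.869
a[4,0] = -0.175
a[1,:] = [0.628, -0.146, 0.339]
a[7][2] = 0.757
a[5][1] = -0.36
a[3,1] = 0.01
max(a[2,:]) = 0.869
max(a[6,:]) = 0.986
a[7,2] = 0.757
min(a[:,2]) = -0.93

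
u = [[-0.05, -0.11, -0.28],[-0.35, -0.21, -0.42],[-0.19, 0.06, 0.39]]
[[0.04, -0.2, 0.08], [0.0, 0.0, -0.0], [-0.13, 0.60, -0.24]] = u @[[0.20, -0.92, 0.38], [0.2, -0.91, 0.37], [-0.27, 1.22, -0.50]]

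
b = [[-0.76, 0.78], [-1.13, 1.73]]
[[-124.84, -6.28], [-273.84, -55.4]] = b@ [[5.48, -74.63], [-154.71, -80.77]]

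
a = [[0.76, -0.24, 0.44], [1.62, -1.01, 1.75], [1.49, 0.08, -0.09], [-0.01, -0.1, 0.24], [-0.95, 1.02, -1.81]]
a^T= [[0.76, 1.62, 1.49, -0.01, -0.95], [-0.24, -1.01, 0.08, -0.1, 1.02], [0.44, 1.75, -0.09, 0.24, -1.81]]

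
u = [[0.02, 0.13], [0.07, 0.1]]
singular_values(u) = [0.17, 0.04]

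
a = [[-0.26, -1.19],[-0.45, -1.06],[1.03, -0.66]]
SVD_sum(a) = [[-0.08,-1.20],[-0.07,-1.08],[-0.04,-0.59]] + [[-0.18, 0.01], [-0.38, 0.02], [1.07, -0.07]]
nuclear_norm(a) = 2.88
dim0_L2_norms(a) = [1.15, 1.72]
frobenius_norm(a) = 2.08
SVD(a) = [[-0.70,  0.16], [-0.63,  0.33], [-0.34,  -0.93]] @ diag([1.7268995557577187, 1.1507032303438596]) @ [[0.06,1.00], [-1.0,0.06]]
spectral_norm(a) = 1.73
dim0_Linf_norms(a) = [1.03, 1.19]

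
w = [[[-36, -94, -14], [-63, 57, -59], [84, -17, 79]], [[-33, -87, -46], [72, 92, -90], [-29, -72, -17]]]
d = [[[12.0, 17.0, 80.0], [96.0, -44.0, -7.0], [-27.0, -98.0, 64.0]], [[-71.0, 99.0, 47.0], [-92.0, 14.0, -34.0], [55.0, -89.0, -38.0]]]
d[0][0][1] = 17.0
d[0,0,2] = 80.0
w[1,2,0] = -29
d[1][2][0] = 55.0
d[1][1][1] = 14.0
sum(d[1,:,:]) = -109.0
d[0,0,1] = 17.0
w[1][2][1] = -72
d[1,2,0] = 55.0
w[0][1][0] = -63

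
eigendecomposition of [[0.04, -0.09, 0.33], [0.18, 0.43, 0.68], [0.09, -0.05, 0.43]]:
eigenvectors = [[(0.98+0j), 0.05-0.22j, (0.05+0.22j)], [-0.08+0.00j, (-0.94+0j), -0.94-0.00j], [-0.20+0.00j, (-0.05-0.24j), -0.05+0.24j]]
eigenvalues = [(-0.02+0j), (0.46+0.22j), (0.46-0.22j)]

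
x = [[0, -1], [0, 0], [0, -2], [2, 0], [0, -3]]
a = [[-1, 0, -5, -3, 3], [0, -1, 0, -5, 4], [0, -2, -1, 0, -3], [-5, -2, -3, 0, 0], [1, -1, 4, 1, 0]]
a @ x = [[-6, 2], [-10, -12], [0, 11], [0, 11], [2, -9]]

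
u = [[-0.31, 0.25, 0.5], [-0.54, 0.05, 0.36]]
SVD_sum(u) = [[-0.42,0.15,0.42], [-0.43,0.15,0.43]] + [[0.11, 0.1, 0.08],[-0.11, -0.10, -0.07]]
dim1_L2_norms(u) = [0.64, 0.65]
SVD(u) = [[-0.7, -0.71], [-0.71, 0.7]] @ diag([0.8809819427354519, 0.23700383240375897]) @ [[0.68, -0.24, -0.69], [-0.66, -0.61, -0.44]]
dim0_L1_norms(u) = [0.85, 0.3, 0.86]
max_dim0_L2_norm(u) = 0.62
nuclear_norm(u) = 1.12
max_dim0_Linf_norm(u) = 0.54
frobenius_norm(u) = 0.91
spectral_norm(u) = 0.88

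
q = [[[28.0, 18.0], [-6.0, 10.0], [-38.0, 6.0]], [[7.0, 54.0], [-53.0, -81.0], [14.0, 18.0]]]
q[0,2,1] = 6.0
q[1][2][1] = 18.0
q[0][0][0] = 28.0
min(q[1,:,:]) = -81.0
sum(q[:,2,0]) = -24.0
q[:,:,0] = [[28.0, -6.0, -38.0], [7.0, -53.0, 14.0]]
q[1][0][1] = 54.0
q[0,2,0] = -38.0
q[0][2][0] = -38.0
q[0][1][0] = -6.0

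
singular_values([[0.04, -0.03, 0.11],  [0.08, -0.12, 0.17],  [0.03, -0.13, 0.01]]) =[0.27, 0.11, 0.0]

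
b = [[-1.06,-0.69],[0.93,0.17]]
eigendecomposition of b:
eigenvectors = [[(0.5-0.42j), 0.50+0.42j], [(-0.76+0j), -0.76-0.00j]]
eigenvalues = [(-0.45+0.51j), (-0.45-0.51j)]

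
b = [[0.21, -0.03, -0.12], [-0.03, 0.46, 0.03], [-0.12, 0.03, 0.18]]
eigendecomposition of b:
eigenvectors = [[-0.66, -0.73, 0.19], [0.01, -0.26, -0.96], [-0.75, 0.64, -0.18]]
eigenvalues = [0.07, 0.3, 0.47]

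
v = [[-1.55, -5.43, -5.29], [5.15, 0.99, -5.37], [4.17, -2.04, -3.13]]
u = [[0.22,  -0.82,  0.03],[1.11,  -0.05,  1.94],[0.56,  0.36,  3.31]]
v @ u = [[-9.33, -0.36, -28.09], [-0.78, -6.21, -15.7], [-3.1, -4.44, -14.19]]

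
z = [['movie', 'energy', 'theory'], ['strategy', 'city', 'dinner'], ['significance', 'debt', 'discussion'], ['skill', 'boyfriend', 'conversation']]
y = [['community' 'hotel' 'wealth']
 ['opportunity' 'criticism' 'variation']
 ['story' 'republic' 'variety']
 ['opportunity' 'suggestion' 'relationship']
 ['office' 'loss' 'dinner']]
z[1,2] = 'dinner'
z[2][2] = 'discussion'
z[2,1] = 'debt'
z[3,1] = 'boyfriend'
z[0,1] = 'energy'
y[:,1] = ['hotel', 'criticism', 'republic', 'suggestion', 'loss']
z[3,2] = 'conversation'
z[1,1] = 'city'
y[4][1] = 'loss'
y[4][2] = 'dinner'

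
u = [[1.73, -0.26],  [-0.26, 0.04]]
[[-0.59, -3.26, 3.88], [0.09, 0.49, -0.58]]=u @ [[-0.27, -1.74, 1.95], [0.47, 0.97, -1.94]]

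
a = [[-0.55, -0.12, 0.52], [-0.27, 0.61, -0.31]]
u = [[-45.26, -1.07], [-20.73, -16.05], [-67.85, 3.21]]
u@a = [[25.18, 4.78, -23.20], [15.74, -7.3, -5.80], [36.45, 10.1, -36.28]]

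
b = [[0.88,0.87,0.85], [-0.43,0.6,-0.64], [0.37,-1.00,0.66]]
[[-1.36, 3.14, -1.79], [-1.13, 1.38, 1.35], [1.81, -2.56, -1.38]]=b @ [[-0.28, -1.34, -2.92], [-1.66, 3.23, 0.54], [0.39, 1.77, 0.36]]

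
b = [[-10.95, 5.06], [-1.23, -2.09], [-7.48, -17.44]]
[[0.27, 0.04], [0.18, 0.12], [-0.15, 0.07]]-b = [[11.22, -5.02], [1.41, 2.21], [7.33, 17.51]]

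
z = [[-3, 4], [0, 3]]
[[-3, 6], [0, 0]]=z @ [[1, -2], [0, 0]]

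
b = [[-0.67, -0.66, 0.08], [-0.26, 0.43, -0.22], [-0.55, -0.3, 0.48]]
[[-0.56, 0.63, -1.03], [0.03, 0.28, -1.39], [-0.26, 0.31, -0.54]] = b@[[0.43, -0.88, 2.65], [0.44, -0.11, -0.97], [0.22, -0.44, 1.31]]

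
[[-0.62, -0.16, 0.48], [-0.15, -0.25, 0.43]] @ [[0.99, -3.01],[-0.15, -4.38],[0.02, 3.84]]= [[-0.58, 4.41], [-0.10, 3.2]]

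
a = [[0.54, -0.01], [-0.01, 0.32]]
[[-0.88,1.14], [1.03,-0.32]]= a @ [[-1.57, 2.09], [3.17, -0.92]]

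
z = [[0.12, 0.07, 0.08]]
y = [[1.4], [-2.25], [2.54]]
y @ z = [[0.17,0.10,0.11], [-0.27,-0.16,-0.18], [0.3,0.18,0.20]]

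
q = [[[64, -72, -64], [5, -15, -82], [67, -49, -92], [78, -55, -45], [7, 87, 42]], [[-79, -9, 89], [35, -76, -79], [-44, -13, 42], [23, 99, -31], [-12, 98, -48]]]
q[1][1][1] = -76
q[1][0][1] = -9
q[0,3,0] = 78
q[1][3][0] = 23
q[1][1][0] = 35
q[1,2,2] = 42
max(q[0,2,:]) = 67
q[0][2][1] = -49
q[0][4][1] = 87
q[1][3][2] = -31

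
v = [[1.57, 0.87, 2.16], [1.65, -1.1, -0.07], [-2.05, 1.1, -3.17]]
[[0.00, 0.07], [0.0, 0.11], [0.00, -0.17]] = v @ [[-0.0, 0.05], [0.00, -0.03], [-0.0, 0.01]]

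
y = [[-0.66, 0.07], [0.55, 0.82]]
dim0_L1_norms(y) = [1.21, 0.89]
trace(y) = 0.16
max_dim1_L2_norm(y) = 0.99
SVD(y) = [[-0.41, 0.91], [0.91, 0.41]] @ diag([1.055291380154839, 0.549326954527898]) @ [[0.73, 0.68], [-0.68, 0.73]]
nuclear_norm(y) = 1.60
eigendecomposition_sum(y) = [[-0.67, 0.03], [0.25, -0.01]] + [[0.01, 0.04], [0.3, 0.83]]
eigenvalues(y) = [-0.69, 0.85]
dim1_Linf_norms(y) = [0.66, 0.82]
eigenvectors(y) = [[-0.94, -0.05], [0.34, -1.0]]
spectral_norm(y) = 1.06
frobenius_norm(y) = 1.19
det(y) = -0.58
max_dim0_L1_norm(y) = 1.21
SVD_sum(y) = [[-0.32,-0.3], [0.70,0.65]] + [[-0.34,0.37], [-0.15,0.17]]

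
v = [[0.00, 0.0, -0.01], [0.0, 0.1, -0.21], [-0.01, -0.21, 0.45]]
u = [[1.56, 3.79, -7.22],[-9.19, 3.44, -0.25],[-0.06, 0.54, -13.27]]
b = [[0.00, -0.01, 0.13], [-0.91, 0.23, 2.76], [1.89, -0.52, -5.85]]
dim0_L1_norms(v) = [0.01, 0.31, 0.67]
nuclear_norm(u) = 28.44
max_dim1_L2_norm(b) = 6.17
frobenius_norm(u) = 18.48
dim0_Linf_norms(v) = [0.01, 0.21, 0.45]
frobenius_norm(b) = 6.82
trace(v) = 0.55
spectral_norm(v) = 0.55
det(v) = -0.00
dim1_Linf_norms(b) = [0.13, 2.76, 5.85]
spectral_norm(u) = 15.31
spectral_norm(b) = 6.82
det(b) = 0.01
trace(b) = -5.62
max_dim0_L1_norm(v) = 0.67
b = v @ u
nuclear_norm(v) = 0.56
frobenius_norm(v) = 0.55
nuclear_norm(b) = 6.89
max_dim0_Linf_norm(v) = 0.45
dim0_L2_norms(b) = [2.1, 0.57, 6.47]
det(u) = -498.80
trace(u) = -8.27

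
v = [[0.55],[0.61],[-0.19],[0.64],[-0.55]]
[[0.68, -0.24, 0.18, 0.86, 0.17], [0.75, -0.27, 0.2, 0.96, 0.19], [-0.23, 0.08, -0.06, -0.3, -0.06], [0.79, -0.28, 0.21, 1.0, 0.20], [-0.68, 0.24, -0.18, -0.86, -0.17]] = v @[[1.23, -0.44, 0.33, 1.57, 0.31]]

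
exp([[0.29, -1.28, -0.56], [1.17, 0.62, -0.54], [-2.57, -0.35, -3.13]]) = [[0.47, -1.66, 0.06], [1.97, 0.55, -0.38], [-0.77, 0.83, 0.09]]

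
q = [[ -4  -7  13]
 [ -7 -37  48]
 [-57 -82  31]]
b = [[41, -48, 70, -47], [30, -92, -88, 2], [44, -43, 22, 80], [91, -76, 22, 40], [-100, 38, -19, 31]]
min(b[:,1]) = -92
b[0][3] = -47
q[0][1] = -7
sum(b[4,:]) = -50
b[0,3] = -47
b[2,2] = 22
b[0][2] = 70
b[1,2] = -88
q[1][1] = -37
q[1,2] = 48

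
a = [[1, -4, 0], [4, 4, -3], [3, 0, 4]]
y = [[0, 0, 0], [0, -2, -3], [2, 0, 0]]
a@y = [[0, 8, 12], [-6, -8, -12], [8, 0, 0]]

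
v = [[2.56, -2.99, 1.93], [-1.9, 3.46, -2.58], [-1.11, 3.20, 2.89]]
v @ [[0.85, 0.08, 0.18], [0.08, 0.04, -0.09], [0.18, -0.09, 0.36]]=[[2.28, -0.09, 1.42], [-1.80, 0.22, -1.58], [-0.17, -0.22, 0.55]]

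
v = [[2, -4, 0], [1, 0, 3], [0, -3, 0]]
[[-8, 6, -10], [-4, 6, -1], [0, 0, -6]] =v @ [[-4, 3, -1], [0, 0, 2], [0, 1, 0]]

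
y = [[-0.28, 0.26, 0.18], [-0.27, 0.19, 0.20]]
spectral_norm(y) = 0.57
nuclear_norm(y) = 0.62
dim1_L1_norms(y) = [0.72, 0.66]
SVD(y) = [[-0.74, -0.67], [-0.67, 0.74]] @ diag([0.5704118635948314, 0.045058915546996973]) @ [[0.68, -0.56, -0.47], [-0.24, -0.78, 0.58]]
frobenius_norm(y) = 0.57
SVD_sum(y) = [[-0.29, 0.24, 0.2], [-0.26, 0.22, 0.18]] + [[0.01, 0.02, -0.02], [-0.01, -0.03, 0.02]]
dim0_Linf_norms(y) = [0.28, 0.26, 0.2]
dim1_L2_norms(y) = [0.42, 0.39]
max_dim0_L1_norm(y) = 0.55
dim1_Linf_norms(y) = [0.28, 0.27]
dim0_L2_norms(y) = [0.39, 0.32, 0.27]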